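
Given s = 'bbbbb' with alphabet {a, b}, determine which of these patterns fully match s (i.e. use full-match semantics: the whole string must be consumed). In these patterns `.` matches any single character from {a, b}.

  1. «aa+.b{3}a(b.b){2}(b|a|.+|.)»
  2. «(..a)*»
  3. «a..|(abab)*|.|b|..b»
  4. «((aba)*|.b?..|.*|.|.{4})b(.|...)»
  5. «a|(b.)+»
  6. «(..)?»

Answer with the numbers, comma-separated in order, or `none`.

1 → no match — must start with 'aa'
2 → no match
3 → no match
4 → match
5 → no match
6 → no match

4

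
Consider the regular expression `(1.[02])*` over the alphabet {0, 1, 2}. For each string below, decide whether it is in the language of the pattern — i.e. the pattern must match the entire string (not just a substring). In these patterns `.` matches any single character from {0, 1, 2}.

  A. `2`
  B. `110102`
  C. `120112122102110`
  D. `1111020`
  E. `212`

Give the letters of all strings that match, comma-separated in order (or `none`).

A → no match
B → match
C → match
D → no match
E → no match

B, C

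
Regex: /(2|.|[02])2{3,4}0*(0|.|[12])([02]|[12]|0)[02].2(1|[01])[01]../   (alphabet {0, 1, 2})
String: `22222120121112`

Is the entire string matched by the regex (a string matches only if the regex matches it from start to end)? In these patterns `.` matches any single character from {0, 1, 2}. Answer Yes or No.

Yes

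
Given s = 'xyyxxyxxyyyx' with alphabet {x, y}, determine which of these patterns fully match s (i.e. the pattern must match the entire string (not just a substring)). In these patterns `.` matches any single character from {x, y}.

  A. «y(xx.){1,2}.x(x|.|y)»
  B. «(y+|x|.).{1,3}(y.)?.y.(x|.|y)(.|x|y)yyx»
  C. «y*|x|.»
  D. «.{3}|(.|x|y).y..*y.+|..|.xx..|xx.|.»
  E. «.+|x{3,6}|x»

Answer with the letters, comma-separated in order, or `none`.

A → no match — must start with 'yxx'
B → match
C → no match
D → match
E → match

B, D, E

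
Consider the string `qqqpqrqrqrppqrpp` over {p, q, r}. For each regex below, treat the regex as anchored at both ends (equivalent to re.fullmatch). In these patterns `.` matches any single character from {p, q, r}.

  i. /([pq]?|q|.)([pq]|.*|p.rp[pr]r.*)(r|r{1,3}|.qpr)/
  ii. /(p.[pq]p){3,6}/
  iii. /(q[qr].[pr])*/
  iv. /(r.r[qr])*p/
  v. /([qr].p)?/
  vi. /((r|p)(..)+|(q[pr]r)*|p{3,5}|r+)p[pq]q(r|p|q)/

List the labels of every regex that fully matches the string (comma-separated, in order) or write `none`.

iii

i → no match
ii → no match — must start with `p`
iii → match
iv → no match
v → no match
vi → no match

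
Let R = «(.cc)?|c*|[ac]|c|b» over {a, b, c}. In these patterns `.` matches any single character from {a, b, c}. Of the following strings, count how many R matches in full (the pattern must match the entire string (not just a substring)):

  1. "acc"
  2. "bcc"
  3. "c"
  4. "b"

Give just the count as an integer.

1. "acc" → match
2. "bcc" → match
3. "c" → match
4. "b" → match
Total matched: 4

4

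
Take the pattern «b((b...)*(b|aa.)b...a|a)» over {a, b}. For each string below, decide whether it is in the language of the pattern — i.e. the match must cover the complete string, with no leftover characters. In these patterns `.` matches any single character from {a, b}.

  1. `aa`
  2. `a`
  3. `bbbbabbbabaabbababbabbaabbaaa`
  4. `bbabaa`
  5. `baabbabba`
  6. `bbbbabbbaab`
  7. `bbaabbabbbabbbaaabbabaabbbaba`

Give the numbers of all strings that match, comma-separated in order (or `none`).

1 → no match — must start with `b`
2 → no match — must start with `b`
3 → no match
4 → no match
5 → match
6 → no match — must end with `a`
7 → match

5, 7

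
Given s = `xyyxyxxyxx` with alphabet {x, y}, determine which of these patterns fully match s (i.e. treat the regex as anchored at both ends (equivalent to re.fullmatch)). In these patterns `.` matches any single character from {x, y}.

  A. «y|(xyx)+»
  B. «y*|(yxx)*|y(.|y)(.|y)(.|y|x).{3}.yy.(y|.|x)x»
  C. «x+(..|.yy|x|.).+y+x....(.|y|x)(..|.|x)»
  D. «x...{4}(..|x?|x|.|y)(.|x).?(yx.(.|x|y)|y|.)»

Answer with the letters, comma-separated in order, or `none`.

A → no match
B → no match
C → no match
D → match

D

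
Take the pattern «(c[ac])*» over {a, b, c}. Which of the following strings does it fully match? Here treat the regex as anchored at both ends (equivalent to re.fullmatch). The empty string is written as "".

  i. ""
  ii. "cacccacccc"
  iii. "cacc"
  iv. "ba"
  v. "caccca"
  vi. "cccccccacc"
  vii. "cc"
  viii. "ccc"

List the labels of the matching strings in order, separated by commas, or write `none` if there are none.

i → match
ii → match
iii → match
iv → no match
v → match
vi → match
vii → match
viii → no match

i, ii, iii, v, vi, vii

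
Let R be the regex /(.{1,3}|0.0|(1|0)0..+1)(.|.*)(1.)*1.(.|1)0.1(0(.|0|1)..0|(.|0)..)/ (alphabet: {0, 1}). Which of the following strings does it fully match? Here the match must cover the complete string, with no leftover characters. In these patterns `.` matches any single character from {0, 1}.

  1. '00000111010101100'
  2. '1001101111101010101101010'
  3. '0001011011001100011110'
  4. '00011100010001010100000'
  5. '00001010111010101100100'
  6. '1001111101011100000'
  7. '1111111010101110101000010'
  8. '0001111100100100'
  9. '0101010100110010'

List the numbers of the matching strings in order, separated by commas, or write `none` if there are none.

2, 3, 5, 8

1 → no match
2 → match
3 → match
4 → no match
5 → match
6 → no match
7 → no match
8 → match
9 → no match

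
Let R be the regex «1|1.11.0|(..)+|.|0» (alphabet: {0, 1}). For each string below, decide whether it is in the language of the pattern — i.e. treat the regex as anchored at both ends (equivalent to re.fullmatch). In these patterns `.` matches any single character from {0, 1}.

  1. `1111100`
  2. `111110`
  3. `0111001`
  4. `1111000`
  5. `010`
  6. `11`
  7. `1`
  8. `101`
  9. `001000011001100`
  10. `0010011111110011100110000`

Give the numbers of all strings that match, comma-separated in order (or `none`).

1 → no match
2 → match
3 → no match
4 → no match
5 → no match
6 → match
7 → match
8 → no match
9 → no match
10 → no match

2, 6, 7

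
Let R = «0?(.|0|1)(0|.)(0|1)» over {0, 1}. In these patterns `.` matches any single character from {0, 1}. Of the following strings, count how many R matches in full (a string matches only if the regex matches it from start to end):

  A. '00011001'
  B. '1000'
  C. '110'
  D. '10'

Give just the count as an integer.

A → no match
B → no match
C → match
D → no match
Total matched: 1

1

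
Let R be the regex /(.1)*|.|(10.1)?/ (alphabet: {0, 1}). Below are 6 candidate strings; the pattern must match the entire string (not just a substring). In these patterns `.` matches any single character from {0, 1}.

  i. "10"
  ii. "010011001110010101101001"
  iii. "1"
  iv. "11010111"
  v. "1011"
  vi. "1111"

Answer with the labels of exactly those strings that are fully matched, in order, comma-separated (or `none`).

i → no match
ii → no match
iii → match
iv → match
v → match
vi → match

iii, iv, v, vi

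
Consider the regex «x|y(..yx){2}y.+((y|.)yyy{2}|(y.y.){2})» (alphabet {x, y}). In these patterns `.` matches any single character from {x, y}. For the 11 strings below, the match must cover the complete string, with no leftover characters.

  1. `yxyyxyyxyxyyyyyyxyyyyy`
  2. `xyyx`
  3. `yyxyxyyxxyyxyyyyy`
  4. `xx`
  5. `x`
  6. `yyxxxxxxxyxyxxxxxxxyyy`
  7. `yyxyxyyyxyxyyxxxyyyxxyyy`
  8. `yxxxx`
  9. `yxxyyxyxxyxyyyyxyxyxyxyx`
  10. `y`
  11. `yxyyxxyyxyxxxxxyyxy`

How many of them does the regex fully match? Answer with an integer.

1 → no match
2 → no match
3 → no match
4 → no match
5 → match
6 → no match
7 → no match
8 → no match
9 → no match
10 → no match
11 → no match
Total matched: 1

1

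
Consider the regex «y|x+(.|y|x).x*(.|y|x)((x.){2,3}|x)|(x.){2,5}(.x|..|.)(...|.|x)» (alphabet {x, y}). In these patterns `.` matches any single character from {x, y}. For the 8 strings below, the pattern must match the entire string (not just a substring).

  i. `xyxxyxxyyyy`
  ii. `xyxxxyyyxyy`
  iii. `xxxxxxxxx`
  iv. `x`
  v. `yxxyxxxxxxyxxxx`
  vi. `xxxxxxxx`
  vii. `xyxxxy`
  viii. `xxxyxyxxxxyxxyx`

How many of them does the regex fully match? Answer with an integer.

5

i → no match
ii → match
iii → match
iv → no match
v → no match
vi → match
vii → match
viii → match
Total matched: 5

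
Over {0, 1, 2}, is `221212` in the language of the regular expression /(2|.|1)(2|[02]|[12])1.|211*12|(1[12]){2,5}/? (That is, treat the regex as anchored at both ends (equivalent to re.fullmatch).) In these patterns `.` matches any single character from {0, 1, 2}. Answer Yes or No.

No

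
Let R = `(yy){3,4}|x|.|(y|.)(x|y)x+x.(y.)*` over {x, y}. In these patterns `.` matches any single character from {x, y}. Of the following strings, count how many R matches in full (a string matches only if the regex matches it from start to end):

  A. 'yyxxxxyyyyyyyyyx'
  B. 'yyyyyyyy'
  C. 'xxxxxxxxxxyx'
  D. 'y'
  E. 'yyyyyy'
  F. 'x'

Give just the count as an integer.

6

A → match
B → match
C → match
D → match
E → match
F → match
Total matched: 6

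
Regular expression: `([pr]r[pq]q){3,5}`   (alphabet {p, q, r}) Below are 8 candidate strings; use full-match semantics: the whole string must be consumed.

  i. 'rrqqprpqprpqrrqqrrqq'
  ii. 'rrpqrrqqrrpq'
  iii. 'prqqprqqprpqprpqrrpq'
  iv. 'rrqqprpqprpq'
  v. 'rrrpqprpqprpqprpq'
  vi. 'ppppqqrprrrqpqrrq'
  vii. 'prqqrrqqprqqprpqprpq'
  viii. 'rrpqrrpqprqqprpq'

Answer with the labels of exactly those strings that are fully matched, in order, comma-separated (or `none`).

i, ii, iii, iv, vii, viii

i → match
ii → match
iii → match
iv → match
v → no match
vi → no match
vii → match
viii → match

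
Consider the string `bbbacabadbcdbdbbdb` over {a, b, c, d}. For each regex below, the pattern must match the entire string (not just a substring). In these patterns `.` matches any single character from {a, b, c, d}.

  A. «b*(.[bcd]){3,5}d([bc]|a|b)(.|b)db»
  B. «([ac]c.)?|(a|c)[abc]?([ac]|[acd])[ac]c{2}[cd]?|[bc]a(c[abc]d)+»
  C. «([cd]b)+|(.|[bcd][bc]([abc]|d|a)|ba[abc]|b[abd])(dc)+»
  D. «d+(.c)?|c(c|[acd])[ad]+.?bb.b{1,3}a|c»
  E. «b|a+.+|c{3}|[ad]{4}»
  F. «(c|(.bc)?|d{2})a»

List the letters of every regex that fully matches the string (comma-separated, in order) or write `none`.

A

A → match
B → no match
C → no match
D → no match
E → no match
F → no match — must end with `a`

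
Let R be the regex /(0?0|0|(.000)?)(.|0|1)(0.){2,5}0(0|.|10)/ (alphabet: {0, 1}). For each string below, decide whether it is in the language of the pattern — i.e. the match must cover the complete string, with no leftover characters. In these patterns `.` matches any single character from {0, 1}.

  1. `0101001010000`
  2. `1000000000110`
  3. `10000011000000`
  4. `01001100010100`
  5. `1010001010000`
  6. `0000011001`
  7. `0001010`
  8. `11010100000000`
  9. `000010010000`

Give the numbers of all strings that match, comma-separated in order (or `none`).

5

1 → no match
2 → no match
3 → no match
4 → no match
5 → match
6 → no match
7 → no match
8 → no match
9 → no match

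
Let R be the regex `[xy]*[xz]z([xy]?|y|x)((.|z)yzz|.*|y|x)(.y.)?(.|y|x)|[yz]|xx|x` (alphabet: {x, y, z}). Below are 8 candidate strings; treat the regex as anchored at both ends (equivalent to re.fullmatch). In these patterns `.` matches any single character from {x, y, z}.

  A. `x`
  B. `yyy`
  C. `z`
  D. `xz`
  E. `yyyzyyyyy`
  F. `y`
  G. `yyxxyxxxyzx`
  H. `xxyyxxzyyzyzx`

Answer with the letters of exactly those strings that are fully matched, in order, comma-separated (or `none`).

A → match
B → no match
C → match
D → no match
E → no match
F → match
G → no match
H → match

A, C, F, H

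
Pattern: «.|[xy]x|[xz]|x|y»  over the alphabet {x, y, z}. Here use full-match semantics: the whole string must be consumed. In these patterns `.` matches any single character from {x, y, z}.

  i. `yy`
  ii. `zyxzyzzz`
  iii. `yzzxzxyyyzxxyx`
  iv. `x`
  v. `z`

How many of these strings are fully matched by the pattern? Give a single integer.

i → no match
ii → no match
iii → no match
iv → match
v → match
Total matched: 2

2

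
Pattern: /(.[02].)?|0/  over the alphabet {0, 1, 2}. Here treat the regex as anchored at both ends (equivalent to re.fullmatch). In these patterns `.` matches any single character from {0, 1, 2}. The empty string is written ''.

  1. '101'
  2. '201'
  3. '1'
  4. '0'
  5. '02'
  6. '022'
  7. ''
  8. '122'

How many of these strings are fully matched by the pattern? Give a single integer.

1 → match
2 → match
3 → no match
4 → match
5 → no match
6 → match
7 → match
8 → match
Total matched: 6

6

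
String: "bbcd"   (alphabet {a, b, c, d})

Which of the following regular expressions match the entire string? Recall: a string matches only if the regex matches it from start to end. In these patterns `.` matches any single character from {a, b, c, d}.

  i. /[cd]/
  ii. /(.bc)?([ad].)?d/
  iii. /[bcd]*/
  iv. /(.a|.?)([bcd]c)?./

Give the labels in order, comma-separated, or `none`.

ii, iii, iv

i → no match
ii → match
iii → match
iv → match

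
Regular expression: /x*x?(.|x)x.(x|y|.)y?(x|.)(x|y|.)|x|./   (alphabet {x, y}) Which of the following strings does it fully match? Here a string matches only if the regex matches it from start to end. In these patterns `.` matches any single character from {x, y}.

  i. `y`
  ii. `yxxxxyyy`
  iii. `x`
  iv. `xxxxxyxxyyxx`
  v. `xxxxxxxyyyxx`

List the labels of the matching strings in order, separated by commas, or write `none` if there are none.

i → match
ii → no match
iii → match
iv → match
v → match

i, iii, iv, v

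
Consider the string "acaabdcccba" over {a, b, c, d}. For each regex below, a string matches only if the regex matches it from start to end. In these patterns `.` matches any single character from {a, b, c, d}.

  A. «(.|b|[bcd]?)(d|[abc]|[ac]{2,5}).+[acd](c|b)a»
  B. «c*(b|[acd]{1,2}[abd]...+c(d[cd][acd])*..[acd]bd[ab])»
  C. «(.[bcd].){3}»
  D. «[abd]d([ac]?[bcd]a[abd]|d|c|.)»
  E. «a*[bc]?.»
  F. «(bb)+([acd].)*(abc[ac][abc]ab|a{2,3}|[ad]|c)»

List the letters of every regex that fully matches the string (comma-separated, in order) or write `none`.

A → match
B → no match
C → no match
D → no match
E → no match
F → no match — must start with "bb"

A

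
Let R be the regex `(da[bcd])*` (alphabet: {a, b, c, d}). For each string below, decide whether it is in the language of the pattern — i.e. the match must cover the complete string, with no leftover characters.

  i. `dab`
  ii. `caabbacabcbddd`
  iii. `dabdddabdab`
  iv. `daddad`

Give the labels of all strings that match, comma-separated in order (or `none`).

i, iv

i → match
ii → no match
iii → no match
iv → match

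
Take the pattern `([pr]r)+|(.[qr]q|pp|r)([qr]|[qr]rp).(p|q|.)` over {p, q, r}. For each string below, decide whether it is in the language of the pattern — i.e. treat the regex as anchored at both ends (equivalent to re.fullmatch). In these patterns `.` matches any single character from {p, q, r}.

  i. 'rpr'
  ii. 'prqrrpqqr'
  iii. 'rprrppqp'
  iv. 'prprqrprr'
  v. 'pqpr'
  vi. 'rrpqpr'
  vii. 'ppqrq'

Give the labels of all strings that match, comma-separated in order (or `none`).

vii

i. 'rpr' → no match
ii. 'prqrrpqqr' → no match
iii. 'rprrppqp' → no match
iv. 'prprqrprr' → no match
v. 'pqpr' → no match
vi. 'rrpqpr' → no match
vii. 'ppqrq' → match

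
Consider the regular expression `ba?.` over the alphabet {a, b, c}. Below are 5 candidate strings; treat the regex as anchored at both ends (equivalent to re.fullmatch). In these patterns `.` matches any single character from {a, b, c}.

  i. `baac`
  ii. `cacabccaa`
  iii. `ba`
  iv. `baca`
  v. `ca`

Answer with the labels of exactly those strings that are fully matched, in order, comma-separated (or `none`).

i → no match
ii → no match — must start with `b`
iii → match
iv → no match
v → no match — must start with `b`

iii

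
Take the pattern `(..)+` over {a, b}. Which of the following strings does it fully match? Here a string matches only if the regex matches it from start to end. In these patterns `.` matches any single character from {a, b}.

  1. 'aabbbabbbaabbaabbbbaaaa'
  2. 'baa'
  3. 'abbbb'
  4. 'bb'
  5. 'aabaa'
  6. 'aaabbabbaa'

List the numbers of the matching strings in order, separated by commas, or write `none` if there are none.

1 → no match
2. 'baa' → no match
3. 'abbbb' → no match
4. 'bb' → match
5. 'aabaa' → no match
6. 'aaabbabbaa' → match

4, 6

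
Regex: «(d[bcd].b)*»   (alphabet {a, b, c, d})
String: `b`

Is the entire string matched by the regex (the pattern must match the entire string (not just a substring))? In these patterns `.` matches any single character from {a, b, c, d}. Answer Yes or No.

No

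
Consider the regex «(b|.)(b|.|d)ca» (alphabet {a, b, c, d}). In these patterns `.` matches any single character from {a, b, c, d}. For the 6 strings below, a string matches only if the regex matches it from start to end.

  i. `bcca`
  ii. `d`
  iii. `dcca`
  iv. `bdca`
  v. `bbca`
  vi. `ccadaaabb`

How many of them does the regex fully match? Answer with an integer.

4

i → match
ii → no match — must end with `ca`
iii → match
iv → match
v → match
vi → no match — must end with `ca`
Total matched: 4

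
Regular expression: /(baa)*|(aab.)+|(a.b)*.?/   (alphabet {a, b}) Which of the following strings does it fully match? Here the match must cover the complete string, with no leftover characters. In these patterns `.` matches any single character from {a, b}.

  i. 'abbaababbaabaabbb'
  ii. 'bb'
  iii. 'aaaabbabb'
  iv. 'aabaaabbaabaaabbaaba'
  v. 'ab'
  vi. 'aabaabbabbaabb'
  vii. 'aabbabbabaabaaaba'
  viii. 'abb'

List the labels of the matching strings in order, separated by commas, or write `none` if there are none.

iv, viii

i → no match
ii → no match
iii → no match
iv → match
v → no match
vi → no match
vii → no match
viii → match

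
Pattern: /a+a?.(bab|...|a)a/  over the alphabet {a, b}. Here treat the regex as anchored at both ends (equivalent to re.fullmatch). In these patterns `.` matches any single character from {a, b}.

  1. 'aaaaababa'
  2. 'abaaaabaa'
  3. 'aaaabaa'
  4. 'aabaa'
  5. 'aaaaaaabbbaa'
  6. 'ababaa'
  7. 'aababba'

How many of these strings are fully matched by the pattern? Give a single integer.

1. 'aaaaababa' → match
2. 'abaaaabaa' → no match
3. 'aaaabaa' → match
4. 'aabaa' → match
5. 'aaaaaaabbbaa' → match
6. 'ababaa' → match
7. 'aababba' → match
Total matched: 6

6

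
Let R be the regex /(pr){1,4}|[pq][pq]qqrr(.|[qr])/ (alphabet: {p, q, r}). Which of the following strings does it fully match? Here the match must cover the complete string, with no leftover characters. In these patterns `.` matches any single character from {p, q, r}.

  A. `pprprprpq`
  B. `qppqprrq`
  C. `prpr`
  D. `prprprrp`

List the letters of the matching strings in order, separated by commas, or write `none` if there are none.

A → no match
B → no match
C → match
D → no match

C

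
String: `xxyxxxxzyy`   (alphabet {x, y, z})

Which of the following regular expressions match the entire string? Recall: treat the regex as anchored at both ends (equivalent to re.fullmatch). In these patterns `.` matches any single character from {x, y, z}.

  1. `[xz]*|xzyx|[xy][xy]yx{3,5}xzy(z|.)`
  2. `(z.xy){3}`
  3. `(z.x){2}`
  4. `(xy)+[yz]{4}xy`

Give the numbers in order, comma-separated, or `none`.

1

1 → match
2 → no match — must start with `z`
3 → no match — must start with `z`
4 → no match — must start with `xy`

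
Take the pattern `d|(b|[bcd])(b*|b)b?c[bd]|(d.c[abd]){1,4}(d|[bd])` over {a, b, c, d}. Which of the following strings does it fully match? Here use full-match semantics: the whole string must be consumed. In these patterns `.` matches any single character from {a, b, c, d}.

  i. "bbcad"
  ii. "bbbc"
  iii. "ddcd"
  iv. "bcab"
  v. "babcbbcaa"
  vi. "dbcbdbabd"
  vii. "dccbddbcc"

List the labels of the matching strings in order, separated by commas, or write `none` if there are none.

i → no match
ii → no match
iii → no match
iv → no match
v → no match
vi → no match
vii → no match

none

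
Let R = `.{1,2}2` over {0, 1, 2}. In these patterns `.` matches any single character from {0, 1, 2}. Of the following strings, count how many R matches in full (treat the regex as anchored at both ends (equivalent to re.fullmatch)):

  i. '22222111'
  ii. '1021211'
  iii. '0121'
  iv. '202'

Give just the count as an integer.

i → no match — must end with '2'
ii → no match — must end with '2'
iii → no match — must end with '2'
iv → match
Total matched: 1

1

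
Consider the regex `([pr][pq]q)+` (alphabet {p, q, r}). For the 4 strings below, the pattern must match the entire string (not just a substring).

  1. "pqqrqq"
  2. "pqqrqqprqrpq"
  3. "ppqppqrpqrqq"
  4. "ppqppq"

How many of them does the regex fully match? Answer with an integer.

1 → match
2 → no match
3 → match
4 → match
Total matched: 3

3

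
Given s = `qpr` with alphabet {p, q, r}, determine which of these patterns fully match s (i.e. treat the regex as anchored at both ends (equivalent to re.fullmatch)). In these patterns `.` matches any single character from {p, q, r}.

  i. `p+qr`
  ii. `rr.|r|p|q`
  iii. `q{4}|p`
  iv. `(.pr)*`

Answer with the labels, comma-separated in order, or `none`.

i → no match — must start with `p`
ii → no match
iii → no match
iv → match

iv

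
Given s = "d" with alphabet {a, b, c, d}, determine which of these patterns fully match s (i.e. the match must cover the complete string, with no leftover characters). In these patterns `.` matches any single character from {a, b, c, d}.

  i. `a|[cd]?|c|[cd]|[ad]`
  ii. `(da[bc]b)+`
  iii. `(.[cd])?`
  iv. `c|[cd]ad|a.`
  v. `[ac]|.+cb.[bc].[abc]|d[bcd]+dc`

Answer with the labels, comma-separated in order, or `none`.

i → match
ii → no match — must start with "da"
iii → no match
iv → no match
v → no match

i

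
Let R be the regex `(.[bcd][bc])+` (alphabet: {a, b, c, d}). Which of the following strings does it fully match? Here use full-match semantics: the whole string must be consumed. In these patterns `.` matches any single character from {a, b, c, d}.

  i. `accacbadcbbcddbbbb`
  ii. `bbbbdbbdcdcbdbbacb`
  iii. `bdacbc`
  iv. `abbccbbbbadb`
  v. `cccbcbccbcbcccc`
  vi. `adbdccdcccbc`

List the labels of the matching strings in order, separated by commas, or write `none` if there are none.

i, ii, iv, v, vi

i → match
ii → match
iii → no match
iv → match
v → match
vi → match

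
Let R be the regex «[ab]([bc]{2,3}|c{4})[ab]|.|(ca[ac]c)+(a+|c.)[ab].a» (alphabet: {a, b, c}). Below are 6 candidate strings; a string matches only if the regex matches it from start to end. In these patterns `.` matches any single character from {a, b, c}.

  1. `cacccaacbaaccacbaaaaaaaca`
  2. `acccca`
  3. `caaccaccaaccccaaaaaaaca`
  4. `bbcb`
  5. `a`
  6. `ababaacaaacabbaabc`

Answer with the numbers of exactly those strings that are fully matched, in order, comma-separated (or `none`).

2, 4, 5

1 → no match
2 → match
3 → no match
4 → match
5 → match
6 → no match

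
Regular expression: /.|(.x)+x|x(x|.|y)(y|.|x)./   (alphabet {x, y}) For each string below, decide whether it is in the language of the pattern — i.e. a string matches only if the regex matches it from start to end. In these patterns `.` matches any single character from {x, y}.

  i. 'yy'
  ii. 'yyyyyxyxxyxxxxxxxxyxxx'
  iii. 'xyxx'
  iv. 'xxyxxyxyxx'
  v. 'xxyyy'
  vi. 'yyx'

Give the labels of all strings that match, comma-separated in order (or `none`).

i → no match
ii → no match
iii → match
iv → no match
v → no match
vi → no match

iii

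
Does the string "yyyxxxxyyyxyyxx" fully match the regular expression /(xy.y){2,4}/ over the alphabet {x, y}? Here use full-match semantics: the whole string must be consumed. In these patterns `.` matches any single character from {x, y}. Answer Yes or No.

Every match must start with "xy", but "yyyxxxxyyyxyyxx" does not.

No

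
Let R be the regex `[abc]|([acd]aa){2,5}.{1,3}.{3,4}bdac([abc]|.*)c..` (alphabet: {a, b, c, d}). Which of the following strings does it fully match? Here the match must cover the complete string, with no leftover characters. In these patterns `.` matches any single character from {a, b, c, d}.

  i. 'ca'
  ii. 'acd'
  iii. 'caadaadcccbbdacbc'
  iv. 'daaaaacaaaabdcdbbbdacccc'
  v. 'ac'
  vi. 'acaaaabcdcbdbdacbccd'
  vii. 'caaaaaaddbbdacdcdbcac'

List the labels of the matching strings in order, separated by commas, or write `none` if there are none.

vii

i. 'ca' → no match
ii. 'acd' → no match
iii → no match
iv → no match
v. 'ac' → no match
vi → no match
vii → match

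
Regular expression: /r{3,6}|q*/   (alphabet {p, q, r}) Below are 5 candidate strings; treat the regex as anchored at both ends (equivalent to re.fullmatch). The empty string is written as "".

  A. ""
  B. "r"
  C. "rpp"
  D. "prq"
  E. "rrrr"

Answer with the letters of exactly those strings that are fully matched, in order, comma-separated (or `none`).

A → match
B → no match
C → no match
D → no match
E → match

A, E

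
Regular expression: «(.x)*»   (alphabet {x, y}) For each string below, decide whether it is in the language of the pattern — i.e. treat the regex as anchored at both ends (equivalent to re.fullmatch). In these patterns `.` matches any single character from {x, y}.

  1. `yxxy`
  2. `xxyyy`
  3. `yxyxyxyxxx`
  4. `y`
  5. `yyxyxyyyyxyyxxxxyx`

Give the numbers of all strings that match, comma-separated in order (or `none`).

3

1 → no match
2 → no match
3 → match
4 → no match
5 → no match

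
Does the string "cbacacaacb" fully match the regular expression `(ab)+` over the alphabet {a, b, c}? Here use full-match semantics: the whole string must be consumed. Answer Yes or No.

Every match must start with "ab", but "cbacacaacb" does not.

No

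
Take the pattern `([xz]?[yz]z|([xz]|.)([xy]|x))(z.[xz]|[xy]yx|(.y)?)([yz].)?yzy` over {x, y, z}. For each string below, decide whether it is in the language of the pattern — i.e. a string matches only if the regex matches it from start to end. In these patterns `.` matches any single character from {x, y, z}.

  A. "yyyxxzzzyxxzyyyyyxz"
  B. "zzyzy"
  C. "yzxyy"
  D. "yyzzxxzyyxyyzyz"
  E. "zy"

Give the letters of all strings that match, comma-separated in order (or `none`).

A → no match — must end with "yzy"
B → match
C → no match — must end with "yzy"
D → no match — must end with "yzy"
E → no match — must end with "yzy"

B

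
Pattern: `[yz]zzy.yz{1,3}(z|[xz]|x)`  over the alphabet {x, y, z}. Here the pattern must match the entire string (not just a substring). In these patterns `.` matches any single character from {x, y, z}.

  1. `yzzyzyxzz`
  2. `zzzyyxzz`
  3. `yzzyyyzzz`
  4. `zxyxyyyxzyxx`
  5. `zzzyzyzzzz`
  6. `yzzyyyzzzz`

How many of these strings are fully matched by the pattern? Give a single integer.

1 → no match
2 → no match
3 → match
4 → no match
5 → match
6 → match
Total matched: 3

3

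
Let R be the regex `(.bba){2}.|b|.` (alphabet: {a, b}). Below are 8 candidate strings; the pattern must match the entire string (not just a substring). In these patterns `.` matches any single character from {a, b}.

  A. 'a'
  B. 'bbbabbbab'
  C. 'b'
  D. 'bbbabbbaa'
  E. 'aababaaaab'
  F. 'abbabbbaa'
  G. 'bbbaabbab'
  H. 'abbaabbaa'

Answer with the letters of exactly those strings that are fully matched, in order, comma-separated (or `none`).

A, B, C, D, F, G, H

A → match
B → match
C → match
D → match
E → no match
F → match
G → match
H → match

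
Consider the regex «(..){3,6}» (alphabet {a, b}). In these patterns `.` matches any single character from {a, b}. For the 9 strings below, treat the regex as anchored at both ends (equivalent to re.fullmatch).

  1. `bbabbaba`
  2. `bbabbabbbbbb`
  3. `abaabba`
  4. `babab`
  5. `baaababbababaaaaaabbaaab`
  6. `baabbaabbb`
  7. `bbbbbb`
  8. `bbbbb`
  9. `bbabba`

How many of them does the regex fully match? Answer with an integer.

1 → match
2 → match
3 → no match
4 → no match
5 → no match
6 → match
7 → match
8 → no match
9 → match
Total matched: 5

5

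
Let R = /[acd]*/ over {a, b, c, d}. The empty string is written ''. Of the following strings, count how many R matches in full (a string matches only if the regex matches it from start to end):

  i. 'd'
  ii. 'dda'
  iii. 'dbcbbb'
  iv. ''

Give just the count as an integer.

i → match
ii → match
iii → no match
iv → match
Total matched: 3

3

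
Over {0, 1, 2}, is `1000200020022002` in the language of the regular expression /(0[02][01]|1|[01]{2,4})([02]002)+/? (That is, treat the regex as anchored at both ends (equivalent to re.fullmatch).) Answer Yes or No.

No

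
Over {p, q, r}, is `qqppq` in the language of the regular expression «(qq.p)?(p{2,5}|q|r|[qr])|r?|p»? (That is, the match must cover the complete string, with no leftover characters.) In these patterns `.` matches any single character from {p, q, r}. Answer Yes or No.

Yes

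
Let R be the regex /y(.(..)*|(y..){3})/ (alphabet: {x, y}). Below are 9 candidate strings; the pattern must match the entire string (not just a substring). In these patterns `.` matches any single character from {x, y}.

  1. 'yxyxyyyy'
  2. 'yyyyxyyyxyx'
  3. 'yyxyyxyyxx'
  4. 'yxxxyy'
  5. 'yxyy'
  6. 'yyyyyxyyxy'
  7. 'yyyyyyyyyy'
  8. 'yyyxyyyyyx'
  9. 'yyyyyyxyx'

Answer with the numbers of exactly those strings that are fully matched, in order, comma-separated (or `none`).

1, 3, 4, 5, 6, 7, 8

1 → match
2 → no match
3 → match
4 → match
5 → match
6 → match
7 → match
8 → match
9 → no match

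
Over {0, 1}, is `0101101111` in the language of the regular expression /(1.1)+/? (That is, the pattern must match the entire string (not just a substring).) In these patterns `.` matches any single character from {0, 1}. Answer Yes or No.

Every match must start with `1`, but `0101101111` does not.

No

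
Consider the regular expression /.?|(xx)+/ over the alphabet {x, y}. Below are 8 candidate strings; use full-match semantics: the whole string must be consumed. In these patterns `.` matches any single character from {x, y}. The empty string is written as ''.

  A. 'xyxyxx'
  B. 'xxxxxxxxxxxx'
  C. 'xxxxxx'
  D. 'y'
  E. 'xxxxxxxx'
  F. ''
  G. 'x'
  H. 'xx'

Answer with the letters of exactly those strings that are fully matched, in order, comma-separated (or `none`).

A → no match
B → match
C → match
D → match
E → match
F → match
G → match
H → match

B, C, D, E, F, G, H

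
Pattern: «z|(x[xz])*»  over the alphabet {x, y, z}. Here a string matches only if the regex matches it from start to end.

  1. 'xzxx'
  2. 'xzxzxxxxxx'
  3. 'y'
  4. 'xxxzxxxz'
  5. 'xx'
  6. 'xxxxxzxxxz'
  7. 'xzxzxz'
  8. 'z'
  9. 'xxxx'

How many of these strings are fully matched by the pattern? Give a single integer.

1 → match
2 → match
3 → no match
4 → match
5 → match
6 → match
7 → match
8 → match
9 → match
Total matched: 8

8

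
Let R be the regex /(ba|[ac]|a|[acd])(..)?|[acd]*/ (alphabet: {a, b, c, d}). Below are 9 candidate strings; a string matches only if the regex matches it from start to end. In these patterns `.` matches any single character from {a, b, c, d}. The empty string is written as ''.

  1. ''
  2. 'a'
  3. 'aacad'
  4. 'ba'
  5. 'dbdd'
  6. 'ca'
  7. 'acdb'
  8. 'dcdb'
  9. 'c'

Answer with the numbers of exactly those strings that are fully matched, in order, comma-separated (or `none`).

1, 2, 3, 4, 6, 9

1 → match
2 → match
3 → match
4 → match
5 → no match
6 → match
7 → no match
8 → no match
9 → match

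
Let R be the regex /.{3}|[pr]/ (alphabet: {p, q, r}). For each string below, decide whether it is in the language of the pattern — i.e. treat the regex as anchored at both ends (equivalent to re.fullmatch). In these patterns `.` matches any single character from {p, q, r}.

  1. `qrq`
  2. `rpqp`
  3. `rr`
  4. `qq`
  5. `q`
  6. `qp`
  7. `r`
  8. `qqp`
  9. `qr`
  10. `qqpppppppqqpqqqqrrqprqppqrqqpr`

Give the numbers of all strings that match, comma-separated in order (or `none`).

1 → match
2 → no match
3 → no match
4 → no match
5 → no match
6 → no match
7 → match
8 → match
9 → no match
10 → no match

1, 7, 8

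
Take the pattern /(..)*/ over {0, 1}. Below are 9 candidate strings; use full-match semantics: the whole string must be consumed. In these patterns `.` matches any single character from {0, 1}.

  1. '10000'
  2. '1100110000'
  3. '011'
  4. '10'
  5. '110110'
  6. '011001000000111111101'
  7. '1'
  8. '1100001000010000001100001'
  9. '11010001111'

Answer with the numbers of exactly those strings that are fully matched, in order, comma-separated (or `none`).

1 → no match
2 → match
3 → no match
4 → match
5 → match
6 → no match
7 → no match
8 → no match
9 → no match

2, 4, 5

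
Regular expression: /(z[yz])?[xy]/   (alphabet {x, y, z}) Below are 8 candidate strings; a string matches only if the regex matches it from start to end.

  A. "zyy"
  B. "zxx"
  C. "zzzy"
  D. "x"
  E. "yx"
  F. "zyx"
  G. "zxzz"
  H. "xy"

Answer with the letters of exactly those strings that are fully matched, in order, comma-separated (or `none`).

A, D, F

A → match
B → no match
C → no match
D → match
E → no match
F → match
G → no match
H → no match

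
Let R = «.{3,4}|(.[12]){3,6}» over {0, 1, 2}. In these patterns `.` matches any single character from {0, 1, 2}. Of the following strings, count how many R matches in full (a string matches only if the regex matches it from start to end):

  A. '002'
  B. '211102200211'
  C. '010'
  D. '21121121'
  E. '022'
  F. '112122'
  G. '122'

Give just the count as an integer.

6

A → match
B → no match
C → match
D → match
E → match
F → match
G → match
Total matched: 6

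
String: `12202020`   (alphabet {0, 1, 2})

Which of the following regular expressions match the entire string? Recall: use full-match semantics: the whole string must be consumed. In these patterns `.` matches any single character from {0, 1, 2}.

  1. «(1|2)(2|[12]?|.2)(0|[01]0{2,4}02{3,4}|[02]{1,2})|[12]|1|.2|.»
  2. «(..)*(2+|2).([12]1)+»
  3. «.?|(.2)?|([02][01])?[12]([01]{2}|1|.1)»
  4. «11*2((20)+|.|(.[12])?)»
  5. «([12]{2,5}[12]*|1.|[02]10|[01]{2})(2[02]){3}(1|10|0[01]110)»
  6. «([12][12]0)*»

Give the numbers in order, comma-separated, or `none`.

4

1 → no match
2 → no match — must end with `1`
3 → no match
4 → match
5 → no match
6 → no match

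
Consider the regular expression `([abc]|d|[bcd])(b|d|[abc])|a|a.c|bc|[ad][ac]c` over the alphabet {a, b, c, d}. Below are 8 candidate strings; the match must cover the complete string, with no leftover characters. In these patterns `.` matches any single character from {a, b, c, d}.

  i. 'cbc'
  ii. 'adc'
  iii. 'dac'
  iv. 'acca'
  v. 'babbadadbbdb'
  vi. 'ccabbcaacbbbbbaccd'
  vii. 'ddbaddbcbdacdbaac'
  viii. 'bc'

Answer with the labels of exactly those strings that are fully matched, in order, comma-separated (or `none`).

ii, iii, viii

i → no match
ii → match
iii → match
iv → no match
v → no match
vi → no match
vii → no match
viii → match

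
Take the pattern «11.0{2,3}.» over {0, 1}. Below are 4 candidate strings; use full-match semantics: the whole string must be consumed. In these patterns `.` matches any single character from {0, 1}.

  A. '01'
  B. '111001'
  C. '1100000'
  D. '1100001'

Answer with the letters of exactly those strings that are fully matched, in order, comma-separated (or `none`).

A. '01' → no match — must start with '11'
B. '111001' → match
C. '1100000' → match
D. '1100001' → match

B, C, D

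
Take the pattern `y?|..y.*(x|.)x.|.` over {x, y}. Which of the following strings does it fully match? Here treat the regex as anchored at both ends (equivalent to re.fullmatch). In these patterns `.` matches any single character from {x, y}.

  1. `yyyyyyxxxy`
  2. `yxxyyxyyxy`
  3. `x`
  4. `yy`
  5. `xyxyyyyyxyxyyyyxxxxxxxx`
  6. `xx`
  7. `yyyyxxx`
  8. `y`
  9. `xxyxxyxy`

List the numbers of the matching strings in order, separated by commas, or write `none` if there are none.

1, 3, 7, 8, 9

1. `yyyyyyxxxy` → match
2. `yxxyyxyyxy` → no match
3. `x` → match
4. `yy` → no match
5 → no match
6. `xx` → no match
7. `yyyyxxx` → match
8. `y` → match
9. `xxyxxyxy` → match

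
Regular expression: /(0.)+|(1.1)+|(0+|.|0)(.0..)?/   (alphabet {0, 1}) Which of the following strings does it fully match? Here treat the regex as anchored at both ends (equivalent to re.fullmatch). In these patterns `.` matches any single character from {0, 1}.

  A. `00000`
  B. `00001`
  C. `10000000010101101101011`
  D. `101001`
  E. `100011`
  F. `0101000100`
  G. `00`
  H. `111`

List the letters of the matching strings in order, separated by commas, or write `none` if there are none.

A, B, F, G, H

A. `00000` → match
B. `00001` → match
C → no match
D. `101001` → no match
E. `100011` → no match
F. `0101000100` → match
G. `00` → match
H. `111` → match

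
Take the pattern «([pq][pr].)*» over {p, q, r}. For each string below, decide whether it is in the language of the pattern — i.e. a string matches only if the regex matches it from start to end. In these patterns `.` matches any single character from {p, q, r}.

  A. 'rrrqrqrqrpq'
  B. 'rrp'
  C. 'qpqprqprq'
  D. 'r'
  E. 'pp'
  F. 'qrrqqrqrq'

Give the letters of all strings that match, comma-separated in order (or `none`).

A → no match
B → no match
C → match
D → no match
E → no match
F → no match

C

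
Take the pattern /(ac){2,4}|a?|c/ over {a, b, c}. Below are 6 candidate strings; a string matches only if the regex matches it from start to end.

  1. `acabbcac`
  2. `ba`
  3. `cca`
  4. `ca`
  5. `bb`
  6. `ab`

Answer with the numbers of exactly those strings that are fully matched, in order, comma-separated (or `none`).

1 → no match
2 → no match
3 → no match
4 → no match
5 → no match
6 → no match

none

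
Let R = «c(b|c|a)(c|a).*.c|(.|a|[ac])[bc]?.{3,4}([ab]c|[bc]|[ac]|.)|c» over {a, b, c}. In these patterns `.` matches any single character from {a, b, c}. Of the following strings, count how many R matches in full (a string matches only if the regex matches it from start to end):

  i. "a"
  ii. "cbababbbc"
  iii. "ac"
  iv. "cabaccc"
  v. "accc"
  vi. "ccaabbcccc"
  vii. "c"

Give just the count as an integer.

3

i → no match
ii → match
iii → no match
iv → no match
v → no match
vi → match
vii → match
Total matched: 3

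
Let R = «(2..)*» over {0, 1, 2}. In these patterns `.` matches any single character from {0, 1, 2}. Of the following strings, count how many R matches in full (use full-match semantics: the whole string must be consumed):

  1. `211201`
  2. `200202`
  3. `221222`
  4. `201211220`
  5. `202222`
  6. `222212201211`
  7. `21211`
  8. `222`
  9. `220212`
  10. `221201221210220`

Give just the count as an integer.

9

1. `211201` → match
2. `200202` → match
3. `221222` → match
4. `201211220` → match
5. `202222` → match
6. `222212201211` → match
7. `21211` → no match
8. `222` → match
9. `220212` → match
10 → match
Total matched: 9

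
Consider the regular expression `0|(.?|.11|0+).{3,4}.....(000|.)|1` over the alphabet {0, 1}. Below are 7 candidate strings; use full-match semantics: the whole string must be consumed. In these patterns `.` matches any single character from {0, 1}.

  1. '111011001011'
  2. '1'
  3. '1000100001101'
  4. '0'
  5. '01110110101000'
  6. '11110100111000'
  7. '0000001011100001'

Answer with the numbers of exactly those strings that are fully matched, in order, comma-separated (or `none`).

1 → match
2 → match
3 → no match
4 → match
5 → match
6 → match
7 → match

1, 2, 4, 5, 6, 7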